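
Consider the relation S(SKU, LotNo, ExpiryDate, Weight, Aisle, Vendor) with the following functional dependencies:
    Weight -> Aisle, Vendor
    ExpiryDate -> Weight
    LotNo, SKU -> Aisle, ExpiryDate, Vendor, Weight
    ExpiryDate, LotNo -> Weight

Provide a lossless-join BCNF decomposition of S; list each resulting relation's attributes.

{Aisle, Vendor, Weight}; {ExpiryDate, LotNo, SKU}; {ExpiryDate, Weight}

Candidate key of the original relation: {LotNo, SKU}.
Within {Aisle, ExpiryDate, LotNo, SKU, Vendor, Weight}: {Weight}⁺ ∩ {Aisle, ExpiryDate, LotNo, SKU, Vendor, Weight} = {Aisle, Vendor, Weight}, not the whole set, so Weight -> Aisle, Vendor violates BCNF; decompose into {Aisle, Vendor, Weight} and {ExpiryDate, LotNo, SKU, Weight}.
{Aisle, Vendor, Weight} has no BCNF violation.
Within {ExpiryDate, LotNo, SKU, Weight}: {ExpiryDate}⁺ ∩ {ExpiryDate, LotNo, SKU, Weight} = {ExpiryDate, Weight}, not the whole set, so ExpiryDate -> Weight violates BCNF; decompose into {ExpiryDate, Weight} and {ExpiryDate, LotNo, SKU}.
{ExpiryDate, Weight} has no BCNF violation.
{ExpiryDate, LotNo, SKU} has no BCNF violation.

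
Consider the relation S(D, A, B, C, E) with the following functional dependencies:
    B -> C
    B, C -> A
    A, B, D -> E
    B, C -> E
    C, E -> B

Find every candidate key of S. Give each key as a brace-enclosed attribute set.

Attributes never on any right-hand side: {D} — every candidate key must contain it.
{B, D}⁺ = {A, B, C, D, E} — all of the relation — so {B, D} is a candidate key.
{C, D, E}⁺ = {A, B, C, D, E} — all of the relation — so {C, D, E} is a candidate key.
Any other superkey properly contains one of these, so there are no further candidate keys.

{B, D}, {C, D, E}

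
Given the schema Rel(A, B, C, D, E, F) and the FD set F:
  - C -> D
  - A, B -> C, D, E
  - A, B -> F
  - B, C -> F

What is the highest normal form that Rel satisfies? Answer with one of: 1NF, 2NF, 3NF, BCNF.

2NF

Candidate key: {A, B}. Prime attributes: {A, B}.
C -> D breaks BCNF: {C}⁺ = {C, D}, so {C} is not a superkey.
C -> D determines the non-prime attribute {D} from a non-superkey — 3NF is violated.
No non-prime attribute depends on a proper subset of any candidate key, so 2NF holds.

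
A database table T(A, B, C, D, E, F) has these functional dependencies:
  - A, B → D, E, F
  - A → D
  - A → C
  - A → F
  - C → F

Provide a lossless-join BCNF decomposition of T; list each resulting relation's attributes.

{A, B, E}; {A, C, D}; {C, F}

Candidate key of the original relation: {A, B}.
{A, B, C, D, E, F}: {A} determines {A, C, D, F} here but is not a superkey — split on A → C, D, F, giving {A, C, D, F} and {A, B, E}.
{A, C, D, F}: {C} determines {C, F} here but is not a superkey — split on C → F, giving {C, F} and {A, C, D}.
{C, F} is in BCNF.
{A, C, D} is in BCNF.
{A, B, E} is in BCNF.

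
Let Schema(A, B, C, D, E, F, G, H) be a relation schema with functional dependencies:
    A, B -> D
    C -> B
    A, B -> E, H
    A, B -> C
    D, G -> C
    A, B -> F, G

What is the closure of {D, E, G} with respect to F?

Start with {D, E, G}.
D, G -> C applies; add {C} → now {C, D, E, G}.
C -> B applies; add {B} → now {B, C, D, E, G}.
No further FD applies.

{B, C, D, E, G}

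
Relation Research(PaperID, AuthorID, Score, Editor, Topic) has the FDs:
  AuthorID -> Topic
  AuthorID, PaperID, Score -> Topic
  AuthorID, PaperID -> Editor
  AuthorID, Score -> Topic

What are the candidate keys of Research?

{AuthorID, PaperID, Score}

{AuthorID, PaperID, Score} never appear on the right of any FD, so every key must include all of them.
Closure of {AuthorID, PaperID, Score} is {AuthorID, Editor, PaperID, Score, Topic}, the whole schema; {AuthorID, PaperID, Score} is a candidate key.
No other minimal set has full closure, so this is the only candidate key.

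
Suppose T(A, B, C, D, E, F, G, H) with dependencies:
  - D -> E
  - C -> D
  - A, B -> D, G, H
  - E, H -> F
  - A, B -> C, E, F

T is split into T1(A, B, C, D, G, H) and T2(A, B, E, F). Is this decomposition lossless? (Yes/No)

Common attributes: {A, B}; their closure is {A, B, C, D, E, F, G, H}.
T1 is contained in that closure, so T1 ∩ T2 -> T1 holds and the join is lossless.

Yes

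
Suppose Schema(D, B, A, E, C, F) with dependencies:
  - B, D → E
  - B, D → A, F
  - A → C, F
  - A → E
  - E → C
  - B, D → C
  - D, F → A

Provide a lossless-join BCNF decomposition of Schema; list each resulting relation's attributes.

Candidate key of the original relation: {B, D}.
{A, B, C, D, E, F}: {A} determines {A, C, E, F} here but is not a superkey — split on A → C, E, F, giving {A, C, E, F} and {A, B, D}.
{A, C, E, F}: {E} determines {C, E} here but is not a superkey — split on E → C, giving {C, E} and {A, E, F}.
{C, E} is in BCNF.
{A, E, F} is in BCNF.
{A, B, D} is in BCNF.

{A, B, D}; {A, E, F}; {C, E}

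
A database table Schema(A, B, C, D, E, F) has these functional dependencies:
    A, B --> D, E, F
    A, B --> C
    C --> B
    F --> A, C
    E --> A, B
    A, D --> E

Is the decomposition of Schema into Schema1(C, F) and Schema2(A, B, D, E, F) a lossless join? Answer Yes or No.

Schema1 ∩ Schema2 = {F}; its closure under F is {A, B, C, D, E, F}.
Since Schema1 ⊆ {A, B, C, D, E, F}, the intersection is a superkey of Schema1; the decomposition is lossless.

Yes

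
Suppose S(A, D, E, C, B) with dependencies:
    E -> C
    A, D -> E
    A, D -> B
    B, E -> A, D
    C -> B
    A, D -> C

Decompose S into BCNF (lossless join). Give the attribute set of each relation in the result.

Candidate keys of the original relation: {A, D}, {E}.
{A, B, C, D, E}: {C} determines {B, C} here but is not a superkey — split on C -> B, giving {B, C} and {A, C, D, E}.
{B, C}: every determinant is a superkey — BCNF.
{A, C, D, E}: every determinant is a superkey — BCNF.

{A, C, D, E}; {B, C}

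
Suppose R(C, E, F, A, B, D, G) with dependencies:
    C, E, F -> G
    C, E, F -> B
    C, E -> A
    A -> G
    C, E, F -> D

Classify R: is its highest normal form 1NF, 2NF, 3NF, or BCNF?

1NF

Candidate key: {C, E, F}. Prime attributes: {C, E, F}.
For C, E -> A we have {C, E}⁺ = {A, C, E, G}; {C, E} is not a superkey, so BCNF fails.
C, E -> A determines the non-prime attribute {A} from a non-superkey — 3NF is violated.
{C, E} is a proper subset of the key {C, E, F}, and {C, E}⁺ contains the non-prime attributes {A, G} — a partial dependency, so 2NF is violated.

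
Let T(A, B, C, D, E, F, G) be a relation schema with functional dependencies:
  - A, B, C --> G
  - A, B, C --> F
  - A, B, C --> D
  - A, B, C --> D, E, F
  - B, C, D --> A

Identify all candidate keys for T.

Attributes never on any right-hand side: {B, C} — every candidate key must contain all of them.
Closure of {A, B, C} is {A, B, C, D, E, F, G}, the whole schema; {A, B, C} is a candidate key.
Closure of {B, C, D} is {A, B, C, D, E, F, G}, the whole schema; {B, C, D} is a candidate key.
These are minimal and exhaustive — every other superkey contains one of them.

{A, B, C}, {B, C, D}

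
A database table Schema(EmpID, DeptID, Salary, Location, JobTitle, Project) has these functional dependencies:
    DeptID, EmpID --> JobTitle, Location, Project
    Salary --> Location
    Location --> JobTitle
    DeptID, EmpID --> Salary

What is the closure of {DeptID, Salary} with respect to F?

{DeptID, JobTitle, Location, Salary}

Start with {DeptID, Salary}.
Salary --> Location applies; add {Location} → now {DeptID, Location, Salary}.
Location --> JobTitle applies; add {JobTitle} → now {DeptID, JobTitle, Location, Salary}.
No further FD applies.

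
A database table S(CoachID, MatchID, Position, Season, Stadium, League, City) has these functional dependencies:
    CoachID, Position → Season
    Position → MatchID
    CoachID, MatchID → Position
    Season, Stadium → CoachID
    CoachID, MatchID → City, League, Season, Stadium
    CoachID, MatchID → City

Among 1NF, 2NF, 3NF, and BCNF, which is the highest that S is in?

Candidate keys: {CoachID, MatchID}, {CoachID, Position}, {MatchID, Season, Stadium}, {Position, Season, Stadium}. Prime attributes: {CoachID, MatchID, Position, Season, Stadium}.
For Position → MatchID we have {Position}⁺ = {MatchID, Position}; {Position} is not a superkey, so BCNF fails.
Since {MatchID} ⊆ prime attributes and every other non-superkey FD also has a prime right side, the schema is in 3NF.

3NF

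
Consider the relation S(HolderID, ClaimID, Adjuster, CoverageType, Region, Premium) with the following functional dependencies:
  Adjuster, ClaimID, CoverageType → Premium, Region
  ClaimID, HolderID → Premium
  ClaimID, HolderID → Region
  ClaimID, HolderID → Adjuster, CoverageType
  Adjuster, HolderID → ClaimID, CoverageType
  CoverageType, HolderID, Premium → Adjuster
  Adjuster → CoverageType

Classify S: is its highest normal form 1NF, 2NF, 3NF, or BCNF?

2NF

Candidate keys: {Adjuster, HolderID}, {ClaimID, HolderID}, {CoverageType, HolderID, Premium}. Prime attributes: {Adjuster, ClaimID, CoverageType, HolderID, Premium}.
Adjuster, ClaimID, CoverageType → Premium, Region breaks BCNF: {Adjuster, ClaimID, CoverageType}⁺ = {Adjuster, ClaimID, CoverageType, Premium, Region}, so {Adjuster, ClaimID, CoverageType} is not a superkey.
Adjuster, ClaimID, CoverageType → Premium, Region determines the non-prime attribute {Region} from a non-superkey — 3NF is violated.
No non-prime attribute depends on a proper subset of any candidate key, so 2NF holds.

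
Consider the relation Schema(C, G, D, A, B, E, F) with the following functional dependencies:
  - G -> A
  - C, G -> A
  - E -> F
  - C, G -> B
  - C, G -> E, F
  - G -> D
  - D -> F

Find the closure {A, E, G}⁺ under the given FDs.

Start with {A, E, G}.
E -> F applies; add {F} → now {A, E, F, G}.
G -> D applies; add {D} → now {A, D, E, F, G}.
No further FD applies.

{A, D, E, F, G}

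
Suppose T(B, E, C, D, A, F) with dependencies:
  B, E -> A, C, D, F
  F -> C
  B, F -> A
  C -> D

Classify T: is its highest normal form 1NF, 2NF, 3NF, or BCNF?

Candidate key: {B, E}. Prime attributes: {B, E}.
For F -> C we have {F}⁺ = {C, D, F}; {F} is not a superkey, so BCNF fails.
Because {C} is non-prime and the left side of F -> C is not a superkey, the relation is not in 3NF.
No non-prime attribute depends on a proper subset of any candidate key, so 2NF holds.

2NF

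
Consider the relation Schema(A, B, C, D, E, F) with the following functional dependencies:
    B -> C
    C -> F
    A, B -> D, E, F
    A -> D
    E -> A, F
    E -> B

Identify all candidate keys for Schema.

{A, B}, {E}

{E}⁺ = {A, B, C, D, E, F}, which is every attribute, so {E} is a candidate key.
{A, B}⁺ = {A, B, C, D, E, F}, which is every attribute, so {A, B} is a candidate key.
Any other superkey properly contains one of these, so there are no further candidate keys.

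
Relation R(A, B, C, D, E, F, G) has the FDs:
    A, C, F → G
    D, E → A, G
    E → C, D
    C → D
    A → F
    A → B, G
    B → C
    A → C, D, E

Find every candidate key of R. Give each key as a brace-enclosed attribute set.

{A}, {E}

{A}⁺ = {A, B, C, D, E, F, G}, which is every attribute, so {A} is a candidate key.
{E}⁺ = {A, B, C, D, E, F, G}, which is every attribute, so {E} is a candidate key.
These are minimal and exhaustive — every other superkey contains one of them.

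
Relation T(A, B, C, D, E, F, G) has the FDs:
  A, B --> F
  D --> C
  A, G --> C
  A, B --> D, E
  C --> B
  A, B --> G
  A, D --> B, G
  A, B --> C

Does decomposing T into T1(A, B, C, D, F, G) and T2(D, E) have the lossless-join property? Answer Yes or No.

Common attributes: {D}; their closure is {B, C, D}.
T1 ⊄ {B, C, D} and T2 ⊄ {B, C, D}, so the split is lossy.

No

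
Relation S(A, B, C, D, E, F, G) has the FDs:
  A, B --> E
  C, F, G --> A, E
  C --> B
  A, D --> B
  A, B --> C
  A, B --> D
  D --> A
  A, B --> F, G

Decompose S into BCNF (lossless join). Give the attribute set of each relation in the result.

{A, C, D, E, F, G}; {B, C}

Candidate keys of the original relation: {A, B}, {A, C}, {C, F, G}, {D}.
{A, B, C, D, E, F, G}: {C} determines {B, C} here but is not a superkey — split on C --> B, giving {B, C} and {A, C, D, E, F, G}.
{B, C} is in BCNF.
{A, C, D, E, F, G} is in BCNF.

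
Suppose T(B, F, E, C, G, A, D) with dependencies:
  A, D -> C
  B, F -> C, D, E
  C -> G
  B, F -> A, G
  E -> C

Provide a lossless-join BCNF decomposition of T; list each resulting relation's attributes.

Candidate key of the original relation: {B, F}.
Within {A, B, C, D, E, F, G}: {A, D}⁺ ∩ {A, B, C, D, E, F, G} = {A, C, D, G}, not the whole set, so A, D -> C, G violates BCNF; decompose into {A, C, D, G} and {A, B, D, E, F}.
Within {A, C, D, G}: {C}⁺ ∩ {A, C, D, G} = {C, G}, not the whole set, so C -> G violates BCNF; decompose into {C, G} and {A, C, D}.
{C, G} has no BCNF violation.
{A, C, D} has no BCNF violation.
{A, B, D, E, F} has no BCNF violation.

{A, B, D, E, F}; {A, C, D}; {C, G}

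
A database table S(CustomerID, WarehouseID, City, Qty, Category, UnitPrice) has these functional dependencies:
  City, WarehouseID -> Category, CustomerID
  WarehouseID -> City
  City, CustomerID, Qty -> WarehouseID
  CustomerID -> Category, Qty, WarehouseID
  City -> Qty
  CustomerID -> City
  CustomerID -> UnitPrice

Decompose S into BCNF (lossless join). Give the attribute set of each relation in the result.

{Category, City, CustomerID, UnitPrice, WarehouseID}; {City, Qty}

Candidate keys of the original relation: {CustomerID}, {WarehouseID}.
Within {Category, City, CustomerID, Qty, UnitPrice, WarehouseID}: {City}⁺ ∩ {Category, City, CustomerID, Qty, UnitPrice, WarehouseID} = {City, Qty}, not the whole set, so City -> Qty violates BCNF; decompose into {City, Qty} and {Category, City, CustomerID, UnitPrice, WarehouseID}.
{City, Qty} has no BCNF violation.
{Category, City, CustomerID, UnitPrice, WarehouseID} has no BCNF violation.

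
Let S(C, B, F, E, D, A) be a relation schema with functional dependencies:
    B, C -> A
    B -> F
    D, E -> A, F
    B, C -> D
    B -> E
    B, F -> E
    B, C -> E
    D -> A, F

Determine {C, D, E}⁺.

{A, C, D, E, F}

Start with {C, D, E}.
D, E -> A, F applies; add {A, F} → now {A, C, D, E, F}.
No further FD applies.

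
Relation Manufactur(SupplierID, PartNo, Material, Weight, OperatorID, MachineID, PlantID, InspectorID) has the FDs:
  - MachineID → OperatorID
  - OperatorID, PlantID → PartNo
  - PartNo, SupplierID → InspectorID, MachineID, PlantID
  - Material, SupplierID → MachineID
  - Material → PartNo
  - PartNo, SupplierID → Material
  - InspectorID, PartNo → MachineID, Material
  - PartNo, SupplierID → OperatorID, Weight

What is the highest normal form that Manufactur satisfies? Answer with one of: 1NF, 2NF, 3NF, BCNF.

Candidate keys: {MachineID, PlantID, SupplierID}, {Material, SupplierID}, {OperatorID, PlantID, SupplierID}, {PartNo, SupplierID}. Prime attributes: {MachineID, Material, OperatorID, PartNo, PlantID, SupplierID}.
For MachineID → OperatorID we have {MachineID}⁺ = {MachineID, OperatorID}; {MachineID} is not a superkey, so BCNF fails.
Its right-hand attributes {OperatorID} are all prime, as are those of every other non-superkey FD — the relation is in 3NF.

3NF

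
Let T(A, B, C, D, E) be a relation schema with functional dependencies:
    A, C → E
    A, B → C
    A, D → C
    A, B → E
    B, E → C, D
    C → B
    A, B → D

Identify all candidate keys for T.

No FD produces {A}, so it must be in every candidate key.
{A, B}⁺ = {A, B, C, D, E} — all of the relation — so {A, B} is a candidate key.
{A, C}⁺ = {A, B, C, D, E} — all of the relation — so {A, C} is a candidate key.
{A, D}⁺ = {A, B, C, D, E} — all of the relation — so {A, D} is a candidate key.
No proper subset of any of these is a key, and no other minimal superkey exists.

{A, B}, {A, C}, {A, D}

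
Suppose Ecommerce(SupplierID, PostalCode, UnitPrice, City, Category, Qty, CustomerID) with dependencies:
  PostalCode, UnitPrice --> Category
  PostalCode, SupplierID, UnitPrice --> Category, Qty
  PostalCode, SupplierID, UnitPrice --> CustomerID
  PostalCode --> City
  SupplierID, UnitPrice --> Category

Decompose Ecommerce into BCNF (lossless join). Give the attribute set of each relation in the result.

Candidate key of the original relation: {PostalCode, SupplierID, UnitPrice}.
{Category, City, CustomerID, PostalCode, Qty, SupplierID, UnitPrice}: {PostalCode, UnitPrice} determines {Category, City, PostalCode, UnitPrice} here but is not a superkey — split on PostalCode, UnitPrice --> Category, City, giving {Category, City, PostalCode, UnitPrice} and {CustomerID, PostalCode, Qty, SupplierID, UnitPrice}.
{Category, City, PostalCode, UnitPrice}: {PostalCode} determines {City, PostalCode} here but is not a superkey — split on PostalCode --> City, giving {City, PostalCode} and {Category, PostalCode, UnitPrice}.
{City, PostalCode} is in BCNF.
{Category, PostalCode, UnitPrice} is in BCNF.
{CustomerID, PostalCode, Qty, SupplierID, UnitPrice} is in BCNF.

{Category, PostalCode, UnitPrice}; {City, PostalCode}; {CustomerID, PostalCode, Qty, SupplierID, UnitPrice}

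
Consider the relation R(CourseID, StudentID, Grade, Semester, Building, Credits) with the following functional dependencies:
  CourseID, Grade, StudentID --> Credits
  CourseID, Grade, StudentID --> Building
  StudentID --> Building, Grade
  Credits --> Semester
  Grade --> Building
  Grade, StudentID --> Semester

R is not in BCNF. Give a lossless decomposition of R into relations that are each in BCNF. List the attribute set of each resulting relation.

Candidate key of the original relation: {CourseID, StudentID}.
{Building, CourseID, Credits, Grade, Semester, StudentID}: {StudentID} determines {Building, Grade, Semester, StudentID} here but is not a superkey — split on StudentID --> Building, Grade, Semester, giving {Building, Grade, Semester, StudentID} and {CourseID, Credits, StudentID}.
{Building, Grade, Semester, StudentID}: {Grade} determines {Building, Grade} here but is not a superkey — split on Grade --> Building, giving {Building, Grade} and {Grade, Semester, StudentID}.
{Building, Grade} is in BCNF.
{Grade, Semester, StudentID} is in BCNF.
{CourseID, Credits, StudentID} is in BCNF.

{Building, Grade}; {CourseID, Credits, StudentID}; {Grade, Semester, StudentID}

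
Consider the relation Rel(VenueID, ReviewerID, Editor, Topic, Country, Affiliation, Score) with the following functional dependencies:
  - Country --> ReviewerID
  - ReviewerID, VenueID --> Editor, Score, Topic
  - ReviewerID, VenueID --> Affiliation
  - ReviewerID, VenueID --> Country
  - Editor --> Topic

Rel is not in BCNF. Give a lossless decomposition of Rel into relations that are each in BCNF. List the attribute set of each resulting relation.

Candidate keys of the original relation: {Country, VenueID}, {ReviewerID, VenueID}.
{Affiliation, Country, Editor, ReviewerID, Score, Topic, VenueID}: {Country} determines {Country, ReviewerID} here but is not a superkey — split on Country --> ReviewerID, giving {Country, ReviewerID} and {Affiliation, Country, Editor, Score, Topic, VenueID}.
{Country, ReviewerID}: every determinant is a superkey — BCNF.
{Affiliation, Country, Editor, Score, Topic, VenueID}: {Editor} determines {Editor, Topic} here but is not a superkey — split on Editor --> Topic, giving {Editor, Topic} and {Affiliation, Country, Editor, Score, VenueID}.
{Editor, Topic}: every determinant is a superkey — BCNF.
{Affiliation, Country, Editor, Score, VenueID}: every determinant is a superkey — BCNF.

{Affiliation, Country, Editor, Score, VenueID}; {Country, ReviewerID}; {Editor, Topic}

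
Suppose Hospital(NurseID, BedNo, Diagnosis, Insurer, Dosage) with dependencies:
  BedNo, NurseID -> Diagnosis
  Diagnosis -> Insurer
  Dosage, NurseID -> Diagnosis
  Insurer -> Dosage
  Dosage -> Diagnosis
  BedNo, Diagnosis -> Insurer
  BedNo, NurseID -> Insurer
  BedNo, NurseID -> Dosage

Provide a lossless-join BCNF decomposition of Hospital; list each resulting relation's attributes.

{BedNo, Diagnosis, NurseID}; {Diagnosis, Dosage, Insurer}

Candidate key of the original relation: {BedNo, NurseID}.
Within {BedNo, Diagnosis, Dosage, Insurer, NurseID}: {Diagnosis}⁺ ∩ {BedNo, Diagnosis, Dosage, Insurer, NurseID} = {Diagnosis, Dosage, Insurer}, not the whole set, so Diagnosis -> Dosage, Insurer violates BCNF; decompose into {Diagnosis, Dosage, Insurer} and {BedNo, Diagnosis, NurseID}.
{Diagnosis, Dosage, Insurer} is in BCNF.
{BedNo, Diagnosis, NurseID} is in BCNF.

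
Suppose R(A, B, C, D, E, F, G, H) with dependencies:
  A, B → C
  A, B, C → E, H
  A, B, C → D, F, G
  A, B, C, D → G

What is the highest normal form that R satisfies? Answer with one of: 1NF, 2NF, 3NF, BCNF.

BCNF

Candidate key: {A, B}. Prime attributes: {A, B}.
The left-hand side of every FD is a superkey, so BCNF is satisfied.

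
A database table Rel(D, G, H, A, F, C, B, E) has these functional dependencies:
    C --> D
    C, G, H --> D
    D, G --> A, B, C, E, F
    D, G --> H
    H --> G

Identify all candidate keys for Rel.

{C, G}, {C, H}, {D, G}, {D, H}

{C, G} is a candidate key since {C, G}⁺ = {A, B, C, D, E, F, G, H} covers every attribute.
{C, H} is a candidate key since {C, H}⁺ = {A, B, C, D, E, F, G, H} covers every attribute.
{D, G} is a candidate key since {D, G}⁺ = {A, B, C, D, E, F, G, H} covers every attribute.
{D, H} is a candidate key since {D, H}⁺ = {A, B, C, D, E, F, G, H} covers every attribute.
No proper subset of any of these is a key, and no other minimal superkey exists.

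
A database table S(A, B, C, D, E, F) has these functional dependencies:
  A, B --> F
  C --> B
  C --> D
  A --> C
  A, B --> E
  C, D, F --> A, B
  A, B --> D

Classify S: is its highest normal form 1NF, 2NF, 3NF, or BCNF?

1NF

Candidate keys: {A}, {C, F}. Prime attributes: {A, C, F}.
For C --> B we have {C}⁺ = {B, C, D}; {C} is not a superkey, so BCNF fails.
C --> B determines the non-prime attribute {B} from a non-superkey — 3NF is violated.
Since {C} ⊂ {C, F} and {C}⁺ ⊇ {B, D} with {B, D} non-prime, there is a partial dependency; 2NF fails.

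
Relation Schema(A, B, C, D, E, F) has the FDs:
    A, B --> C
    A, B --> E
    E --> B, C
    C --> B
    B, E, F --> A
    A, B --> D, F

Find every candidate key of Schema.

{A, B}, {A, C}, {A, E}, {E, F}

Closure of {A, B} is {A, B, C, D, E, F}, the whole schema; {A, B} is a candidate key.
Closure of {A, C} is {A, B, C, D, E, F}, the whole schema; {A, C} is a candidate key.
Closure of {A, E} is {A, B, C, D, E, F}, the whole schema; {A, E} is a candidate key.
Closure of {E, F} is {A, B, C, D, E, F}, the whole schema; {E, F} is a candidate key.
These are minimal and exhaustive — every other superkey contains one of them.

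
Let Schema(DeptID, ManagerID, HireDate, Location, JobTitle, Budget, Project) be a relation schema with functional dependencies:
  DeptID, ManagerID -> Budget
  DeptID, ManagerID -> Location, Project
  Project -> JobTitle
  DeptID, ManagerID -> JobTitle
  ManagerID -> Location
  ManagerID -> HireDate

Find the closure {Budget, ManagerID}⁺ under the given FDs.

Start with {Budget, ManagerID}.
ManagerID -> Location applies; add {Location} → now {Budget, Location, ManagerID}.
ManagerID -> HireDate applies; add {HireDate} → now {Budget, HireDate, Location, ManagerID}.
No further FD applies.

{Budget, HireDate, Location, ManagerID}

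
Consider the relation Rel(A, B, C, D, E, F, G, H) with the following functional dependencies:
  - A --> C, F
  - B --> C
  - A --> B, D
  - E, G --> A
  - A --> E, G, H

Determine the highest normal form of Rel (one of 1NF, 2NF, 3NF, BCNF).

Candidate keys: {A}, {E, G}. Prime attributes: {A, E, G}.
B --> C breaks BCNF: {B}⁺ = {B, C}, so {B} is not a superkey.
Because {C} is non-prime and the left side of B --> C is not a superkey, the relation is not in 3NF.
Checking every proper subset of each key, none determines a non-prime attribute — 2NF is satisfied.

2NF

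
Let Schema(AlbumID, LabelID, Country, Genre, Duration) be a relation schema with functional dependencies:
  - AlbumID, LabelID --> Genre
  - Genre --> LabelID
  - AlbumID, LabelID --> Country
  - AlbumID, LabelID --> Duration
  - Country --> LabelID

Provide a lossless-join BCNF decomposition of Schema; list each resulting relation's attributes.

Candidate keys of the original relation: {AlbumID, Country}, {AlbumID, Genre}, {AlbumID, LabelID}.
{AlbumID, Country, Duration, Genre, LabelID}: {Genre} determines {Genre, LabelID} here but is not a superkey — split on Genre --> LabelID, giving {Genre, LabelID} and {AlbumID, Country, Duration, Genre}.
{Genre, LabelID} has no BCNF violation.
{AlbumID, Country, Duration, Genre} has no BCNF violation.

{AlbumID, Country, Duration, Genre}; {Genre, LabelID}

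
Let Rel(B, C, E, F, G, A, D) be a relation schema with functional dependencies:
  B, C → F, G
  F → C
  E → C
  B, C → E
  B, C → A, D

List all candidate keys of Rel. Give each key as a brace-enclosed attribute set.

Attributes never on any right-hand side: {B} — every candidate key must contain it.
Closure of {B, C} is {A, B, C, D, E, F, G}, the whole schema; {B, C} is a candidate key.
Closure of {B, E} is {A, B, C, D, E, F, G}, the whole schema; {B, E} is a candidate key.
Closure of {B, F} is {A, B, C, D, E, F, G}, the whole schema; {B, F} is a candidate key.
No proper subset of any of these is a key, and no other minimal superkey exists.

{B, C}, {B, E}, {B, F}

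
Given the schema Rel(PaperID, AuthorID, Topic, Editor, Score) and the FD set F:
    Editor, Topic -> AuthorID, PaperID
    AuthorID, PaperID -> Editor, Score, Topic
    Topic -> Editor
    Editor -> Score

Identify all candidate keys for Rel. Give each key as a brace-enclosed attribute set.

{AuthorID, PaperID}, {Topic}

Closure of {Topic} is {AuthorID, Editor, PaperID, Score, Topic}, the whole schema; {Topic} is a candidate key.
Closure of {AuthorID, PaperID} is {AuthorID, Editor, PaperID, Score, Topic}, the whole schema; {AuthorID, PaperID} is a candidate key.
These are minimal and exhaustive — every other superkey contains one of them.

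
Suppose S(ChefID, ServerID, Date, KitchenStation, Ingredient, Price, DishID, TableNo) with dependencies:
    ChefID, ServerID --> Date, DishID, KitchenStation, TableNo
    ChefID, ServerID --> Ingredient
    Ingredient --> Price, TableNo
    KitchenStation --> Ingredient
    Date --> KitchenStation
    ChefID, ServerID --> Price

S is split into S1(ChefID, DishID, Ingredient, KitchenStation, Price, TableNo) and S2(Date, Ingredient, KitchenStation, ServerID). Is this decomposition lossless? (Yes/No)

No

The shared attributes are {Ingredient, KitchenStation} and {Ingredient, KitchenStation}⁺ = {Ingredient, KitchenStation, Price, TableNo}.
S1 ⊄ {Ingredient, KitchenStation, Price, TableNo} and S2 ⊄ {Ingredient, KitchenStation, Price, TableNo}, so the split is lossy.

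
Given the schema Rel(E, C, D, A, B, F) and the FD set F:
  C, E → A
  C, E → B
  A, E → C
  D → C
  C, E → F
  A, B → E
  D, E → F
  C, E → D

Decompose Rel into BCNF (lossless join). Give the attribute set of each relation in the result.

{A, B, D, E, F}; {C, D}

Candidate keys of the original relation: {A, B}, {A, E}, {C, E}, {D, E}.
In {A, B, C, D, E, F}, {D} is not a superkey ({D}⁺ restricted to this set is {C, D}), so split on D → C into {C, D} and {A, B, D, E, F}.
{C, D} is in BCNF.
{A, B, D, E, F} is in BCNF.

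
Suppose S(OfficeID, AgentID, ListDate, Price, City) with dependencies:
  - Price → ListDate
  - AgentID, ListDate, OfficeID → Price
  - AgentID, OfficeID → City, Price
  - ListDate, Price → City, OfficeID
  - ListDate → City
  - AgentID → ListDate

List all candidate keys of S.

{AgentID, OfficeID}, {AgentID, Price}

No FD produces {AgentID}, so it must be in every candidate key.
Closure of {AgentID, OfficeID} is {AgentID, City, ListDate, OfficeID, Price}, the whole schema; {AgentID, OfficeID} is a candidate key.
Closure of {AgentID, Price} is {AgentID, City, ListDate, OfficeID, Price}, the whole schema; {AgentID, Price} is a candidate key.
These are minimal and exhaustive — every other superkey contains one of them.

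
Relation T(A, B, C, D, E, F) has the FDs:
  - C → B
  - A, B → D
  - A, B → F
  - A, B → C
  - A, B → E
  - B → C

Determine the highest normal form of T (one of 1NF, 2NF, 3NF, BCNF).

3NF

Candidate keys: {A, B}, {A, C}. Prime attributes: {A, B, C}.
C → B: {C}⁺ = {B, C}, which is not all of the attributes, so the left side is not a superkey — BCNF is violated.
Since {B} ⊆ prime attributes and every other non-superkey FD also has a prime right side, the schema is in 3NF.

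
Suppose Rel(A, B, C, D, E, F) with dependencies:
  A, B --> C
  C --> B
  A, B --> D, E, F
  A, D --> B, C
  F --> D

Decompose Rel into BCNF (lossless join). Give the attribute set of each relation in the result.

{A, C, E, F}; {B, C}; {D, F}

Candidate keys of the original relation: {A, B}, {A, C}, {A, D}, {A, F}.
{A, B, C, D, E, F}: {C} determines {B, C} here but is not a superkey — split on C --> B, giving {B, C} and {A, C, D, E, F}.
{B, C}: every determinant is a superkey — BCNF.
{A, C, D, E, F}: {F} determines {D, F} here but is not a superkey — split on F --> D, giving {D, F} and {A, C, E, F}.
{D, F}: every determinant is a superkey — BCNF.
{A, C, E, F}: every determinant is a superkey — BCNF.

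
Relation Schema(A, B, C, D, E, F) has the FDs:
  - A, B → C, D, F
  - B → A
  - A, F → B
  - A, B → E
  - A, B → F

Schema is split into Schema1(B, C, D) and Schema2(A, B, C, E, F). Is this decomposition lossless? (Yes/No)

Schema1 ∩ Schema2 = {B, C}; its closure under F is {A, B, C, D, E, F}.
This includes all of Schema1, so the common attributes are a superkey of Schema1 — the join is lossless.

Yes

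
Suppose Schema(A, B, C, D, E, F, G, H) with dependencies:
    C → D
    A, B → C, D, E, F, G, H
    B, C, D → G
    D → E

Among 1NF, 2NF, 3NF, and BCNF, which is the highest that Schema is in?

Candidate key: {A, B}. Prime attributes: {A, B}.
For C → D we have {C}⁺ = {C, D, E}; {C} is not a superkey, so BCNF fails.
C → D determines the non-prime attribute {D} from a non-superkey — 3NF is violated.
Checking every proper subset of each key, none determines a non-prime attribute — 2NF is satisfied.

2NF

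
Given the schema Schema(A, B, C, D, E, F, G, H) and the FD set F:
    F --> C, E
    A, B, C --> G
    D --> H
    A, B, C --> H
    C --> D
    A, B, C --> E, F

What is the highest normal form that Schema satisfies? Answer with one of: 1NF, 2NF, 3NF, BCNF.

Candidate keys: {A, B, C}, {A, B, F}. Prime attributes: {A, B, C, F}.
For F --> C, E we have {F}⁺ = {C, D, E, F, H}; {F} is not a superkey, so BCNF fails.
F --> C, E has non-prime {E} on the right and a non-superkey on the left, so 3NF fails.
{C} is a proper subset of the key {A, B, C}, and {C}⁺ contains the non-prime attributes {D, H} — a partial dependency, so 2NF is violated.

1NF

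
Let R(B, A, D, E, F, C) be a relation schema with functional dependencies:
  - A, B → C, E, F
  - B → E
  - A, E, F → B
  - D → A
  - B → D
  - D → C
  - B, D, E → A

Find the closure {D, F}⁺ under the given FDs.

Start with {D, F}.
D → A applies; add {A} → now {A, D, F}.
D → C applies; add {C} → now {A, C, D, F}.
No further FD applies.

{A, C, D, F}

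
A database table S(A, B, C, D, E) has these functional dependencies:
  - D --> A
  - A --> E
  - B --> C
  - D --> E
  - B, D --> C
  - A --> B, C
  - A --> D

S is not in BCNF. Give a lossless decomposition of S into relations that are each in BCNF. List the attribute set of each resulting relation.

{A, B, D, E}; {B, C}

Candidate keys of the original relation: {A}, {D}.
In {A, B, C, D, E}, {B} is not a superkey ({B}⁺ restricted to this set is {B, C}), so split on B --> C into {B, C} and {A, B, D, E}.
{B, C} has no BCNF violation.
{A, B, D, E} has no BCNF violation.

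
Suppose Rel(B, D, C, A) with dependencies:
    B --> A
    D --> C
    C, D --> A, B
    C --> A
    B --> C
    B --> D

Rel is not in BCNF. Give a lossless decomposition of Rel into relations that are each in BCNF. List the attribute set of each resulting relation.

Candidate keys of the original relation: {B}, {D}.
{A, B, C, D}: {C} determines {A, C} here but is not a superkey — split on C --> A, giving {A, C} and {B, C, D}.
{A, C} is in BCNF.
{B, C, D} is in BCNF.

{A, C}; {B, C, D}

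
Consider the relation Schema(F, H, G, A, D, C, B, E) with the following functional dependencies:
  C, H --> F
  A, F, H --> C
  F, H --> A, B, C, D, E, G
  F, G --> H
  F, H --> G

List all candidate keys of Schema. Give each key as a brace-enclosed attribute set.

Closure of {C, H} is {A, B, C, D, E, F, G, H}, the whole schema; {C, H} is a candidate key.
Closure of {F, G} is {A, B, C, D, E, F, G, H}, the whole schema; {F, G} is a candidate key.
Closure of {F, H} is {A, B, C, D, E, F, G, H}, the whole schema; {F, H} is a candidate key.
Any other superkey properly contains one of these, so there are no further candidate keys.

{C, H}, {F, G}, {F, H}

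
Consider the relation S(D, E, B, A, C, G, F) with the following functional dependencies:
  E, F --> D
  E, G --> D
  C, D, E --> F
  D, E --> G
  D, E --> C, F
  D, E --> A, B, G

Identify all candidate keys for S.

{D, E}, {E, F}, {E, G}

{E} never appears on the right of any FD, so every key must include it.
Closure of {D, E} is {A, B, C, D, E, F, G}, the whole schema; {D, E} is a candidate key.
Closure of {E, F} is {A, B, C, D, E, F, G}, the whole schema; {E, F} is a candidate key.
Closure of {E, G} is {A, B, C, D, E, F, G}, the whole schema; {E, G} is a candidate key.
No proper subset of any of these is a key, and no other minimal superkey exists.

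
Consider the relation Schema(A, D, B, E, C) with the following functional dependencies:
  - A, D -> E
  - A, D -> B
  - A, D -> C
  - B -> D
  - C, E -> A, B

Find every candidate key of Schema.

{A, B}, {A, D}, {C, E}

{A, B} is a candidate key since {A, B}⁺ = {A, B, C, D, E} covers every attribute.
{A, D} is a candidate key since {A, D}⁺ = {A, B, C, D, E} covers every attribute.
{C, E} is a candidate key since {C, E}⁺ = {A, B, C, D, E} covers every attribute.
Any other superkey properly contains one of these, so there are no further candidate keys.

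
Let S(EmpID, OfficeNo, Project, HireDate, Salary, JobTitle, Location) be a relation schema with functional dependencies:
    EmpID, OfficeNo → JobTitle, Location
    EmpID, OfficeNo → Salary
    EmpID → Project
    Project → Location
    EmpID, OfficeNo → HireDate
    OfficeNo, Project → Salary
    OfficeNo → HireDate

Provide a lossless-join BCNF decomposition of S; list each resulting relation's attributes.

{EmpID, JobTitle, OfficeNo, Salary}; {EmpID, Project}; {HireDate, OfficeNo}; {Location, Project}

Candidate key of the original relation: {EmpID, OfficeNo}.
In {EmpID, HireDate, JobTitle, Location, OfficeNo, Project, Salary}, {EmpID} is not a superkey ({EmpID}⁺ restricted to this set is {EmpID, Location, Project}), so split on EmpID → Location, Project into {EmpID, Location, Project} and {EmpID, HireDate, JobTitle, OfficeNo, Salary}.
In {EmpID, Location, Project}, {Project} is not a superkey ({Project}⁺ restricted to this set is {Location, Project}), so split on Project → Location into {Location, Project} and {EmpID, Project}.
{Location, Project}: every determinant is a superkey — BCNF.
{EmpID, Project}: every determinant is a superkey — BCNF.
In {EmpID, HireDate, JobTitle, OfficeNo, Salary}, {OfficeNo} is not a superkey ({OfficeNo}⁺ restricted to this set is {HireDate, OfficeNo}), so split on OfficeNo → HireDate into {HireDate, OfficeNo} and {EmpID, JobTitle, OfficeNo, Salary}.
{HireDate, OfficeNo}: every determinant is a superkey — BCNF.
{EmpID, JobTitle, OfficeNo, Salary}: every determinant is a superkey — BCNF.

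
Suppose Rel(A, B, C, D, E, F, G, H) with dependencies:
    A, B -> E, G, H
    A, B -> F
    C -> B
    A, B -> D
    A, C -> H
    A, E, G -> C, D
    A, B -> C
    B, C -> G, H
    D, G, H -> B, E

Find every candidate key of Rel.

{A, B}, {A, C}, {A, D, G, H}, {A, E, G}

No FD produces {A}, so it must be in every candidate key.
{A, B}⁺ = {A, B, C, D, E, F, G, H} — all of the relation — so {A, B} is a candidate key.
{A, C}⁺ = {A, B, C, D, E, F, G, H} — all of the relation — so {A, C} is a candidate key.
{A, E, G}⁺ = {A, B, C, D, E, F, G, H} — all of the relation — so {A, E, G} is a candidate key.
{A, D, G, H}⁺ = {A, B, C, D, E, F, G, H} — all of the relation — so {A, D, G, H} is a candidate key.
These are minimal and exhaustive — every other superkey contains one of them.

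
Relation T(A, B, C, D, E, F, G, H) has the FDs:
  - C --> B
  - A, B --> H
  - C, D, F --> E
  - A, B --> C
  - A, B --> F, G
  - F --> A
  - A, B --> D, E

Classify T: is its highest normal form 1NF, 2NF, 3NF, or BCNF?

Candidate keys: {A, B}, {A, C}, {B, F}, {C, F}. Prime attributes: {A, B, C, F}.
For C --> B we have {C}⁺ = {B, C}; {C} is not a superkey, so BCNF fails.
Its right-hand attributes {B} are all prime, as are those of every other non-superkey FD — the relation is in 3NF.

3NF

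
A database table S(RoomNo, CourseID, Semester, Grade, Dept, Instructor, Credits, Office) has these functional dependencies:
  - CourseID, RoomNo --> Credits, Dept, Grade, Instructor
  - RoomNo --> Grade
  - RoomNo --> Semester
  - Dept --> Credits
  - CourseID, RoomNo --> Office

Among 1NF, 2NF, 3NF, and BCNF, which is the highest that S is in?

1NF

Candidate key: {CourseID, RoomNo}. Prime attributes: {CourseID, RoomNo}.
RoomNo --> Grade: {RoomNo}⁺ = {Grade, RoomNo, Semester}, which is not all of the attributes, so the left side is not a superkey — BCNF is violated.
RoomNo --> Grade has non-prime {Grade} on the right and a non-superkey on the left, so 3NF fails.
Since {RoomNo} ⊂ {CourseID, RoomNo} and {RoomNo}⁺ ⊇ {Grade, Semester} with {Grade, Semester} non-prime, there is a partial dependency; 2NF fails.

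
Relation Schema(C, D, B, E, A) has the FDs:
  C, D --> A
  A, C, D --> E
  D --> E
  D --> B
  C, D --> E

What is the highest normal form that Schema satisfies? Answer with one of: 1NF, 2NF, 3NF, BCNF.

Candidate key: {C, D}. Prime attributes: {C, D}.
D --> E: {D}⁺ = {B, D, E}, which is not all of the attributes, so the left side is not a superkey — BCNF is violated.
D --> E has non-prime {E} on the right and a non-superkey on the left, so 3NF fails.
Since {D} ⊂ {C, D} and {D}⁺ ⊇ {B, E} with {B, E} non-prime, there is a partial dependency; 2NF fails.

1NF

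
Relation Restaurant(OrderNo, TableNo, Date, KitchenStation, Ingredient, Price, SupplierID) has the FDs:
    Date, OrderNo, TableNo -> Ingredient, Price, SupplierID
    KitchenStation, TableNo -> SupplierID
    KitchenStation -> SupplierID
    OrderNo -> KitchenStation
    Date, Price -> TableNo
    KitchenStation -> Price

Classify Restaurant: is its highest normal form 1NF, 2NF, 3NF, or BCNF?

1NF

Candidate key: {Date, OrderNo}. Prime attributes: {Date, OrderNo}.
KitchenStation, TableNo -> SupplierID breaks BCNF: {KitchenStation, TableNo}⁺ = {KitchenStation, Price, SupplierID, TableNo}, so {KitchenStation, TableNo} is not a superkey.
KitchenStation, TableNo -> SupplierID has non-prime {SupplierID} on the right and a non-superkey on the left, so 3NF fails.
{OrderNo} is a proper subset of the key {Date, OrderNo}, and {OrderNo}⁺ contains the non-prime attributes {KitchenStation, Price, SupplierID} — a partial dependency, so 2NF is violated.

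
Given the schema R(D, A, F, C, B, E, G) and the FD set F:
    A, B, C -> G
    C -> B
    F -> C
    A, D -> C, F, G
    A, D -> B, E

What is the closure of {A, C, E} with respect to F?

Start with {A, C, E}.
C -> B applies; add {B} → now {A, B, C, E}.
A, B, C -> G applies; add {G} → now {A, B, C, E, G}.
No further FD applies.

{A, B, C, E, G}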